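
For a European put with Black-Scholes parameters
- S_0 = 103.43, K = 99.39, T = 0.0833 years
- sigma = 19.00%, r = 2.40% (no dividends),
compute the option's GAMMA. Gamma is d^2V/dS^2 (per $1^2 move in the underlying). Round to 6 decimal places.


d1 = 0.7904530602; d2 = 0.7356157554
phi(d1) = 0.2918992550; exp(-qT) = 1.0000000000; exp(-rT) = 0.9980027971
Gamma = exp(-qT) * phi(d1) / (S * sigma * sqrt(T)) = 1.0000000000 * 0.2918992550 / (103.4300 * 0.1900 * 0.2886173938) = 0.051465

Answer: Gamma = 0.051465


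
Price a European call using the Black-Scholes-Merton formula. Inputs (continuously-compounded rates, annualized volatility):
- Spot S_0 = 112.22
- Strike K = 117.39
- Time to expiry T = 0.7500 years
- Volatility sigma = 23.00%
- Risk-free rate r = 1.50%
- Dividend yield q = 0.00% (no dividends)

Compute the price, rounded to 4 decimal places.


d1 = (ln(S/K) + (r - q + 0.5*sigma^2) * T) / (sigma * sqrt(T)) = -0.07005013
d2 = d1 - sigma * sqrt(T) = -0.26923597
exp(-rT) = 0.98881304; exp(-qT) = 1.00000000
C = S_0 * exp(-qT) * N(d1) - K * exp(-rT) * N(d2)
N(d1) = 0.47207688; N(d2) = 0.39387405
C = 112.2200 * 1.00000000 * 0.47207688 - 117.3900 * 0.98881304 * 0.39387405 = 7.2568

Answer: Price = 7.2568


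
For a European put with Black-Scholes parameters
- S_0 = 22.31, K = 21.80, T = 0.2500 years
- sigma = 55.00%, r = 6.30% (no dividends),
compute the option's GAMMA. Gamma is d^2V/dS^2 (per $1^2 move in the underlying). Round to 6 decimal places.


Answer: Gamma = 0.062545

Derivation:
d1 = 0.2788637769; d2 = 0.0038637769
phi(d1) = 0.3837281053; exp(-qT) = 1.0000000000; exp(-rT) = 0.9843733826
Gamma = exp(-qT) * phi(d1) / (S * sigma * sqrt(T)) = 1.0000000000 * 0.3837281053 / (22.3100 * 0.5500 * 0.5000000000) = 0.062545


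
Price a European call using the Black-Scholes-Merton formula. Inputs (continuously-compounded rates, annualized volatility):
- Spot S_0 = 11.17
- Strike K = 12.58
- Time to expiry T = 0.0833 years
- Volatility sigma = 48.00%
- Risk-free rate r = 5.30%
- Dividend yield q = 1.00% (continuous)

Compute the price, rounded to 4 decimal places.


d1 = (ln(S/K) + (r - q + 0.5*sigma^2) * T) / (sigma * sqrt(T)) = -0.76296639
d2 = d1 - sigma * sqrt(T) = -0.90150274
exp(-rT) = 0.99559483; exp(-qT) = 0.99916735
C = S_0 * exp(-qT) * N(d1) - K * exp(-rT) * N(d2)
N(d1) = 0.22274172; N(d2) = 0.18366054
C = 11.1700 * 0.99916735 * 0.22274172 - 12.5800 * 0.99559483 * 0.18366054 = 0.1857

Answer: Price = 0.1857


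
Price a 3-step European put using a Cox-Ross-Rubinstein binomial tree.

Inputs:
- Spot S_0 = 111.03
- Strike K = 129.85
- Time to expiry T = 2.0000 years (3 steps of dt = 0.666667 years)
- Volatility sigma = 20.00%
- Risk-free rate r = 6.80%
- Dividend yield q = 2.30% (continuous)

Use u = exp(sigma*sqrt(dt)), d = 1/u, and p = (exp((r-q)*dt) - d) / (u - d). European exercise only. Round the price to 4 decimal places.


dt = T/N = 0.666667
u = exp(sigma*sqrt(dt)) = 1.177389; d = 1/u = 0.849337
p = (exp((r-q)*dt) - d) / (u - d) = 0.552100
Discount per step: exp(-r*dt) = 0.955679
Stock lattice S(k, i) with i counting down-moves:
  k=0: S(0,0) = 111.0300
  k=1: S(1,0) = 130.7255; S(1,1) = 94.3019
  k=2: S(2,0) = 153.9148; S(2,1) = 111.0300; S(2,2) = 80.0941
  k=3: S(3,0) = 181.2176; S(3,1) = 130.7255; S(3,2) = 94.3019; S(3,3) = 68.0269
Terminal payoffs V(N, i) = max(K - S_T, 0):
  V(3,0) = 0.000000; V(3,1) = 0.000000; V(3,2) = 35.548121; V(3,3) = 61.823150
Backward induction: V(k, i) = exp(-r*dt) * [p * V(k+1, i) + (1-p) * V(k+1, i+1)].
  V(2,0) = exp(-r*dt) * [p*0.000000 + (1-p)*0.000000] = 0.000000
  V(2,1) = exp(-r*dt) * [p*0.000000 + (1-p)*35.548121] = 15.216319
  V(2,2) = exp(-r*dt) * [p*35.548121 + (1-p)*61.823150] = 45.219574
  V(1,0) = exp(-r*dt) * [p*0.000000 + (1-p)*15.216319] = 6.513322
  V(1,1) = exp(-r*dt) * [p*15.216319 + (1-p)*45.219574] = 27.384762
  V(0,0) = exp(-r*dt) * [p*6.513322 + (1-p)*27.384762] = 15.158633

Answer: Price = V(0,0) = 15.1586


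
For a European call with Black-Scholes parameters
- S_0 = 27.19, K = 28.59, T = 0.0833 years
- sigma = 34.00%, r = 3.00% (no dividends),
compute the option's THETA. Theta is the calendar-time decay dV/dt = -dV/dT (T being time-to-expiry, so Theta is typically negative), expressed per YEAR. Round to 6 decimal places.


d1 = -0.4371144943; d2 = -0.5352444082
phi(d1) = 0.3625934395; exp(-qT) = 1.0000000000; exp(-rT) = 0.9975041199
Theta = -S*exp(-qT)*phi(d1)*sigma/(2*sqrt(T)) - r*K*exp(-rT)*N(d2) + q*S*exp(-qT)*N(d1)
N(d1) = 0.3310141581; N(d2) = 0.2962404310; sqrt(T) = 0.2886173938
Term 1 = -27.1900 * 1.0000000000 * 0.3625934395 * 0.3400 / (2 * 0.2886173938) = -5.8070500649
Term 2 = -0.0300 * 28.5900 * 0.9975041199 * 0.2962404310 = -0.2534512509
Term 3 = 0 (no dividend yield, q = 0)
Theta = -5.8070500649 + (-0.2534512509) + (0.0000000000) = -6.060501

Answer: Theta = -6.060501


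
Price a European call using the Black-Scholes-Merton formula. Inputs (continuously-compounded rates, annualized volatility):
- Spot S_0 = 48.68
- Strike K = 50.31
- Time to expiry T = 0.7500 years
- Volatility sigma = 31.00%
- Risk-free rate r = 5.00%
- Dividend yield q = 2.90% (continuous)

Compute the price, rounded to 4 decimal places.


Answer: Price = 4.7280

Derivation:
d1 = (ln(S/K) + (r - q + 0.5*sigma^2) * T) / (sigma * sqrt(T)) = 0.07022033
d2 = d1 - sigma * sqrt(T) = -0.19824754
exp(-rT) = 0.96319442; exp(-qT) = 0.97848483
C = S_0 * exp(-qT) * N(d1) - K * exp(-rT) * N(d2)
N(d1) = 0.52799085; N(d2) = 0.42142570
C = 48.6800 * 0.97848483 * 0.52799085 - 50.3100 * 0.96319442 * 0.42142570 = 4.7280


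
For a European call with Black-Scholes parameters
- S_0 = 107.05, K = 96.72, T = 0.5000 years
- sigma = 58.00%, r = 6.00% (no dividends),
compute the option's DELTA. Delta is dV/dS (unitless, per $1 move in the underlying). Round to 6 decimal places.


d1 = 0.5256383318; d2 = 0.1155163987
phi(d1) = 0.3474667295; exp(-qT) = 1.0000000000; exp(-rT) = 0.9704455335
N(d1) = 0.7004302408
Delta = exp(-qT) * N(d1) = 1.0000000000 * 0.7004302408 = 0.700430

Answer: Delta = 0.700430


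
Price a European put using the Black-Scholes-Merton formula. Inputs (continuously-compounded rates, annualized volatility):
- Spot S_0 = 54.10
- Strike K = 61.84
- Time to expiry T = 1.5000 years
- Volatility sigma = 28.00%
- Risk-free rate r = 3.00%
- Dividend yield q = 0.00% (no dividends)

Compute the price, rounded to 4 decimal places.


d1 = (ln(S/K) + (r - q + 0.5*sigma^2) * T) / (sigma * sqrt(T)) = -0.08723746
d2 = d1 - sigma * sqrt(T) = -0.43016603
exp(-rT) = 0.95599748; exp(-qT) = 1.00000000
P = K * exp(-rT) * N(-d2) - S_0 * exp(-qT) * N(-d1)
N(-d1) = 0.53475862; N(-d2) = 0.66646256
P = 61.8400 * 0.95599748 * 0.66646256 - 54.1000 * 1.00000000 * 0.53475862 = 10.4701

Answer: Price = 10.4701


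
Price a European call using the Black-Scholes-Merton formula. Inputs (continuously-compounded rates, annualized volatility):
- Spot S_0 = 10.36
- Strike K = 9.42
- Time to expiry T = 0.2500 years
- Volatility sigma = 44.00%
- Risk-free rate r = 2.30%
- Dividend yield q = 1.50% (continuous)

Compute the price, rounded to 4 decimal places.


Answer: Price = 1.4221

Derivation:
d1 = (ln(S/K) + (r - q + 0.5*sigma^2) * T) / (sigma * sqrt(T)) = 0.55144158
d2 = d1 - sigma * sqrt(T) = 0.33144158
exp(-rT) = 0.99426650; exp(-qT) = 0.99625702
C = S_0 * exp(-qT) * N(d1) - K * exp(-rT) * N(d2)
N(d1) = 0.70933450; N(d2) = 0.62984452
C = 10.3600 * 0.99625702 * 0.70933450 - 9.4200 * 0.99426650 * 0.62984452 = 1.4221


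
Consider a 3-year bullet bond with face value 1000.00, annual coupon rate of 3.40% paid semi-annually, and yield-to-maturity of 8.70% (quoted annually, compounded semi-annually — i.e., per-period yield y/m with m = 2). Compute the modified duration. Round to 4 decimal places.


Answer: Modified duration = 2.7465

Derivation:
Coupon per period c = face * coupon_rate / m = 17.000000
Periods per year m = 2; per-period yield y/m = 0.043500
Number of cashflows N = 6
Cashflows (t years, CF_t, discount factor 1/(1+y/m)^(m*t), PV):
  t = 0.5000: CF_t = 17.000000, DF = 0.958313, PV = 16.291327
  t = 1.0000: CF_t = 17.000000, DF = 0.918365, PV = 15.612197
  t = 1.5000: CF_t = 17.000000, DF = 0.880081, PV = 14.961377
  t = 2.0000: CF_t = 17.000000, DF = 0.843393, PV = 14.337687
  t = 2.5000: CF_t = 17.000000, DF = 0.808235, PV = 13.739998
  t = 3.0000: CF_t = 1017.000000, DF = 0.774543, PV = 787.709771
Price P = sum_t PV_t = 862.652357
First compute Macaulay numerator sum_t t * PV_t:
  t * PV_t at t = 0.5000: 8.145664
  t * PV_t at t = 1.0000: 15.612197
  t * PV_t at t = 1.5000: 22.442065
  t * PV_t at t = 2.0000: 28.675375
  t * PV_t at t = 2.5000: 34.349994
  t * PV_t at t = 3.0000: 2363.129312
Macaulay duration D = 2472.354607 / 862.652357 = 2.865992
Modified duration = D / (1 + y/m) = 2.865992 / (1 + 0.043500) = 2.746518


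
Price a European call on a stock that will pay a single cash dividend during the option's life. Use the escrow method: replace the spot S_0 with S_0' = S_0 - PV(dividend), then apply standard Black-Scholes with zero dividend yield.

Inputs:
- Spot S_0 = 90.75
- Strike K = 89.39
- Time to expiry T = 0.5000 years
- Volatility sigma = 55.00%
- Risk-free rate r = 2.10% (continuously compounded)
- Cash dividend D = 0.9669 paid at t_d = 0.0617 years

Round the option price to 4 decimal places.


Answer: Price = 14.4145

Derivation:
PV(D) = D * exp(-r * t_d) = 0.9669 * 0.99870514 = 0.96564800
S_0' = S_0 - PV(D) = 90.7500 - 0.96564800 = 89.78435200
d1 = (ln(S_0'/K) + (r + sigma^2/2)*T) / (sigma*sqrt(T)) = 0.23277155
d2 = d1 - sigma*sqrt(T) = -0.15613718
exp(-rT) = 0.98955493
N(d1) = 0.59203060; N(d2) = 0.43796245
C = S_0' * N(d1) - K * exp(-rT) * N(d2) = 89.78435200 * 0.59203060 - 89.3900 * 0.98955493 * 0.43796245 = 14.4145


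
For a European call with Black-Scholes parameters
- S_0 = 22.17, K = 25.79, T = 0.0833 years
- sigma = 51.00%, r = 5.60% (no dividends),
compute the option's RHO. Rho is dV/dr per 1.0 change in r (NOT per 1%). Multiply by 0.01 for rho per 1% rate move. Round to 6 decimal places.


d1 = -0.9222388694; d2 = -1.0694337403
phi(d1) = 0.2607480146; exp(-qT) = 1.0000000000; exp(-rT) = 0.9953460633
N(d2) = 0.1424371353
Rho = K*T*exp(-rT)*N(d2) = 25.7900 * 0.0833 * 0.9953460633 * 0.1424371353 = 0.304575

Answer: Rho = 0.304575


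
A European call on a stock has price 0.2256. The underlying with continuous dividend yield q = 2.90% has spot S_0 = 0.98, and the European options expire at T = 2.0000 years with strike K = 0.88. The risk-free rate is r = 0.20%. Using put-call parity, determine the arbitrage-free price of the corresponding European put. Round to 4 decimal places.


Answer: Put price = 0.1773

Derivation:
Put-call parity: C - P = S_0 * exp(-qT) - K * exp(-rT).
S_0 * exp(-qT) = 0.9800 * 0.94364995 = 0.92477695
K * exp(-rT) = 0.8800 * 0.99600799 = 0.87648703
P = C - S*exp(-qT) + K*exp(-rT)
P = 0.2256 - 0.92477695 + 0.87648703 = 0.1773


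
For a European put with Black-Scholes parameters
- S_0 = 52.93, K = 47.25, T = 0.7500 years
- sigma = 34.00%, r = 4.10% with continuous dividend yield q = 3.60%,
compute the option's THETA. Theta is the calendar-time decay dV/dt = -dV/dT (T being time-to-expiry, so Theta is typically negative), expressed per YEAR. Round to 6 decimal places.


Answer: Theta = -3.266674

Derivation:
d1 = 0.5454860767; d2 = 0.2510374394
phi(d1) = 0.3437928225; exp(-qT) = 0.9733612415; exp(-rT) = 0.9697179723
Theta = -S*exp(-qT)*phi(d1)*sigma/(2*sqrt(T)) + r*K*exp(-rT)*N(-d2) - q*S*exp(-qT)*N(-d1)
N(-d1) = 0.2927096270; N(-d2) = 0.4008925817; sqrt(T) = 0.8660254038
Term 1 = -52.9300 * 0.9733612415 * 0.3437928225 * 0.3400 / (2 * 0.8660254038) = -3.4768906983
Term 2 = 0.0410 * 47.2500 * 0.9697179723 * 0.4008925817 = 0.7531112483
Term 3 = -0.0360 * 52.9300 * 0.9733612415 * 0.2927096270 = -0.5428945102
Theta = -3.4768906983 + (0.7531112483) + (-0.5428945102) = -3.266674


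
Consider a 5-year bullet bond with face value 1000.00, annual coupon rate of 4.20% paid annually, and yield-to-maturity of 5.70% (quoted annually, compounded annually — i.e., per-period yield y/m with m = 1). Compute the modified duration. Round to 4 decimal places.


Coupon per period c = face * coupon_rate / m = 42.000000
Periods per year m = 1; per-period yield y/m = 0.057000
Number of cashflows N = 5
Cashflows (t years, CF_t, discount factor 1/(1+y/m)^(m*t), PV):
  t = 1.0000: CF_t = 42.000000, DF = 0.946074, PV = 39.735099
  t = 2.0000: CF_t = 42.000000, DF = 0.895056, PV = 37.592336
  t = 3.0000: CF_t = 42.000000, DF = 0.846789, PV = 35.565124
  t = 4.0000: CF_t = 42.000000, DF = 0.801125, PV = 33.647232
  t = 5.0000: CF_t = 1042.000000, DF = 0.757923, PV = 789.755724
Price P = sum_t PV_t = 936.295516
First compute Macaulay numerator sum_t t * PV_t:
  t * PV_t at t = 1.0000: 39.735099
  t * PV_t at t = 2.0000: 75.184672
  t * PV_t at t = 3.0000: 106.695372
  t * PV_t at t = 4.0000: 134.588928
  t * PV_t at t = 5.0000: 3948.778621
Macaulay duration D = 4304.982693 / 936.295516 = 4.597889
Modified duration = D / (1 + y/m) = 4.597889 / (1 + 0.057000) = 4.349942

Answer: Modified duration = 4.3499


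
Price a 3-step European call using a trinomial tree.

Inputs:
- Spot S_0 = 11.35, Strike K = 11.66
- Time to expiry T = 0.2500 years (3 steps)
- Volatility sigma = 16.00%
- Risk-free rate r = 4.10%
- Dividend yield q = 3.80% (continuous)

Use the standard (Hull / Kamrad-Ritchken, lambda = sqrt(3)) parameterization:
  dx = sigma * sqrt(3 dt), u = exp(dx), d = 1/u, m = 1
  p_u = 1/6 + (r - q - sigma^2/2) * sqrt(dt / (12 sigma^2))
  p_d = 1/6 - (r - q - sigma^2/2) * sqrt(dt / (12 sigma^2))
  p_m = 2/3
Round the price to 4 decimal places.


Answer: Price = V(0,0) = 0.2412

Derivation:
dt = T/N = 0.083333; dx = sigma*sqrt(3*dt) = 0.080000
u = exp(dx) = 1.083287; d = 1/u = 0.923116
p_u = 0.161562, p_m = 0.666667, p_d = 0.171771
Discount per step: exp(-r*dt) = 0.996589
Stock lattice S(k, j) with j the centered position index:
  k=0: S(0,+0) = 11.3500
  k=1: S(1,-1) = 10.4774; S(1,+0) = 11.3500; S(1,+1) = 12.2953
  k=2: S(2,-2) = 9.6718; S(2,-1) = 10.4774; S(2,+0) = 11.3500; S(2,+1) = 12.2953; S(2,+2) = 13.3193
  k=3: S(3,-3) = 8.9282; S(3,-2) = 9.6718; S(3,-1) = 10.4774; S(3,+0) = 11.3500; S(3,+1) = 12.2953; S(3,+2) = 13.3193; S(3,+3) = 14.4287
Terminal payoffs V(N, j) = max(S_T - K, 0):
  V(3,-3) = 0.000000; V(3,-2) = 0.000000; V(3,-1) = 0.000000; V(3,+0) = 0.000000; V(3,+1) = 0.635308; V(3,+2) = 1.659348; V(3,+3) = 2.768678
Backward induction: V(k, j) = exp(-r*dt) * [p_u * V(k+1, j+1) + p_m * V(k+1, j) + p_d * V(k+1, j-1)]
  V(2,-2) = exp(-r*dt) * [p_u*0.000000 + p_m*0.000000 + p_d*0.000000] = 0.000000
  V(2,-1) = exp(-r*dt) * [p_u*0.000000 + p_m*0.000000 + p_d*0.000000] = 0.000000
  V(2,+0) = exp(-r*dt) * [p_u*0.635308 + p_m*0.000000 + p_d*0.000000] = 0.102292
  V(2,+1) = exp(-r*dt) * [p_u*1.659348 + p_m*0.635308 + p_d*0.000000] = 0.689268
  V(2,+2) = exp(-r*dt) * [p_u*2.768678 + p_m*1.659348 + p_d*0.635308] = 1.657003
  V(1,-1) = exp(-r*dt) * [p_u*0.102292 + p_m*0.000000 + p_d*0.000000] = 0.016470
  V(1,+0) = exp(-r*dt) * [p_u*0.689268 + p_m*0.102292 + p_d*0.000000] = 0.178942
  V(1,+1) = exp(-r*dt) * [p_u*1.657003 + p_m*0.689268 + p_d*0.102292] = 0.742252
  V(0,+0) = exp(-r*dt) * [p_u*0.742252 + p_m*0.178942 + p_d*0.016470] = 0.241218


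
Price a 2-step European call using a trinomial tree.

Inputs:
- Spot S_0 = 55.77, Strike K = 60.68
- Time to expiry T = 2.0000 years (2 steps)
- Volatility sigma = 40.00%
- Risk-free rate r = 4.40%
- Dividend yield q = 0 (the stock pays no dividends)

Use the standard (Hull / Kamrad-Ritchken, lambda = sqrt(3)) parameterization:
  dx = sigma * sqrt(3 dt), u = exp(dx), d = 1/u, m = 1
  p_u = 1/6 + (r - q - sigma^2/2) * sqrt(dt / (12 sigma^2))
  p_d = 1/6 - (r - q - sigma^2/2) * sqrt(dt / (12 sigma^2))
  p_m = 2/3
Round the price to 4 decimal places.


dt = T/N = 1.000000; dx = sigma*sqrt(3*dt) = 0.692820
u = exp(dx) = 1.999346; d = 1/u = 0.500163
p_u = 0.140686, p_m = 0.666667, p_d = 0.192647
Discount per step: exp(-r*dt) = 0.956954
Stock lattice S(k, j) with j the centered position index:
  k=0: S(0,+0) = 55.7700
  k=1: S(1,-1) = 27.8941; S(1,+0) = 55.7700; S(1,+1) = 111.5035
  k=2: S(2,-2) = 13.9516; S(2,-1) = 27.8941; S(2,+0) = 55.7700; S(2,+1) = 111.5035; S(2,+2) = 222.9342
Terminal payoffs V(N, j) = max(S_T - K, 0):
  V(2,-2) = 0.000000; V(2,-1) = 0.000000; V(2,+0) = 0.000000; V(2,+1) = 50.823548; V(2,+2) = 162.254217
Backward induction: V(k, j) = exp(-r*dt) * [p_u * V(k+1, j+1) + p_m * V(k+1, j) + p_d * V(k+1, j-1)]
  V(1,-1) = exp(-r*dt) * [p_u*0.000000 + p_m*0.000000 + p_d*0.000000] = 0.000000
  V(1,+0) = exp(-r*dt) * [p_u*50.823548 + p_m*0.000000 + p_d*0.000000] = 6.842371
  V(1,+1) = exp(-r*dt) * [p_u*162.254217 + p_m*50.823548 + p_d*0.000000] = 54.268138
  V(0,+0) = exp(-r*dt) * [p_u*54.268138 + p_m*6.842371 + p_d*0.000000] = 11.671338

Answer: Price = V(0,0) = 11.6713


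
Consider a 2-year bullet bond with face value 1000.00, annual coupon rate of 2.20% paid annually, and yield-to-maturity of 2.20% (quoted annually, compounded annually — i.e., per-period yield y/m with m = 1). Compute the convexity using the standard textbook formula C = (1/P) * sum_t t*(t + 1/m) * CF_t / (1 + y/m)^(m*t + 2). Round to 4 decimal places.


Coupon per period c = face * coupon_rate / m = 22.000000
Periods per year m = 1; per-period yield y/m = 0.022000
Number of cashflows N = 2
Cashflows (t years, CF_t, discount factor 1/(1+y/m)^(m*t), PV):
  t = 1.0000: CF_t = 22.000000, DF = 0.978474, PV = 21.526419
  t = 2.0000: CF_t = 1022.000000, DF = 0.957411, PV = 978.473581
Price P = sum_t PV_t = 1000.000000
Convexity numerator sum_t t*(t + 1/m) * CF_t / (1+y/m)^(m*t + 2):
  t = 1.0000: term = 41.219241
  t = 2.0000: term = 5620.805572
Convexity = (1/P) * sum = 5662.024813 / 1000.000000 = 5.662025

Answer: Convexity = 5.6620


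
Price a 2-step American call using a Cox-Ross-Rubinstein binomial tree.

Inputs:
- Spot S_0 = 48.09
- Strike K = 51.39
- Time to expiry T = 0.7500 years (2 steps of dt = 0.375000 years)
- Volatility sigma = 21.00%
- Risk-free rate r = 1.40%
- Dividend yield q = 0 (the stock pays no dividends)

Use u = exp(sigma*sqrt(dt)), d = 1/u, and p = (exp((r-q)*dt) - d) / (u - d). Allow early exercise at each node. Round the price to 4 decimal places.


dt = T/N = 0.375000
u = exp(sigma*sqrt(dt)) = 1.137233; d = 1/u = 0.879327
p = (exp((r-q)*dt) - d) / (u - d) = 0.488304
Discount per step: exp(-r*dt) = 0.994764
Stock lattice S(k, i) with i counting down-moves:
  k=0: S(0,0) = 48.0900
  k=1: S(1,0) = 54.6895; S(1,1) = 42.2868
  k=2: S(2,0) = 62.1948; S(2,1) = 48.0900; S(2,2) = 37.1840
Terminal payoffs V(N, i) = max(S_T - K, 0):
  V(2,0) = 10.804755; V(2,1) = 0.000000; V(2,2) = 0.000000
Backward induction: V(k, i) = exp(-r*dt) * [p * V(k+1, i) + (1-p) * V(k+1, i+1)]; then take max(V_cont, immediate exercise) for American.
  V(1,0) = exp(-r*dt) * [p*10.804755 + (1-p)*0.000000] = 5.248384; exercise = 3.299540; V(1,0) = max -> 5.248384
  V(1,1) = exp(-r*dt) * [p*0.000000 + (1-p)*0.000000] = 0.000000; exercise = 0.000000; V(1,1) = max -> 0.000000
  V(0,0) = exp(-r*dt) * [p*5.248384 + (1-p)*0.000000] = 2.549390; exercise = 0.000000; V(0,0) = max -> 2.549390

Answer: Price = V(0,0) = 2.5494


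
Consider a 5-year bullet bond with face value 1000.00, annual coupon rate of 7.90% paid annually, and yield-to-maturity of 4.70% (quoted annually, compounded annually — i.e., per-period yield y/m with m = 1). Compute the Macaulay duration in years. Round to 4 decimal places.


Coupon per period c = face * coupon_rate / m = 79.000000
Periods per year m = 1; per-period yield y/m = 0.047000
Number of cashflows N = 5
Cashflows (t years, CF_t, discount factor 1/(1+y/m)^(m*t), PV):
  t = 1.0000: CF_t = 79.000000, DF = 0.955110, PV = 75.453677
  t = 2.0000: CF_t = 79.000000, DF = 0.912235, PV = 72.066549
  t = 3.0000: CF_t = 79.000000, DF = 0.871284, PV = 68.831470
  t = 4.0000: CF_t = 79.000000, DF = 0.832172, PV = 65.741614
  t = 5.0000: CF_t = 1079.000000, DF = 0.794816, PV = 857.606445
Price P = sum_t PV_t = 1139.699756
Macaulay numerator sum_t t * PV_t:
  t * PV_t at t = 1.0000: 75.453677
  t * PV_t at t = 2.0000: 144.133099
  t * PV_t at t = 3.0000: 206.494411
  t * PV_t at t = 4.0000: 262.966458
  t * PV_t at t = 5.0000: 4288.032227
Macaulay duration D = (sum_t t * PV_t) / P = 4977.079871 / 1139.699756 = 4.367010

Answer: Macaulay duration = 4.3670 years


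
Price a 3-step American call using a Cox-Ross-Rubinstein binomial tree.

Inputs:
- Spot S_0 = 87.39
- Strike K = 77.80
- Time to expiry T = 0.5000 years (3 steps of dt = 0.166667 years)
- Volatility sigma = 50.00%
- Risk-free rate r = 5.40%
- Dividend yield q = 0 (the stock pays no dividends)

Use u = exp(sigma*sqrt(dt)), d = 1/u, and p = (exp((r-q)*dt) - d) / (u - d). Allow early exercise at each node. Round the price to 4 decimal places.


dt = T/N = 0.166667
u = exp(sigma*sqrt(dt)) = 1.226450; d = 1/u = 0.815361
p = (exp((r-q)*dt) - d) / (u - d) = 0.471137
Discount per step: exp(-r*dt) = 0.991040
Stock lattice S(k, i) with i counting down-moves:
  k=0: S(0,0) = 87.3900
  k=1: S(1,0) = 107.1795; S(1,1) = 71.2544
  k=2: S(2,0) = 131.4503; S(2,1) = 87.3900; S(2,2) = 58.0981
  k=3: S(3,0) = 161.2173; S(3,1) = 107.1795; S(3,2) = 71.2544; S(3,3) = 47.3709
Terminal payoffs V(N, i) = max(S_T - K, 0):
  V(3,0) = 83.417324; V(3,1) = 29.379501; V(3,2) = 0.000000; V(3,3) = 0.000000
Backward induction: V(k, i) = exp(-r*dt) * [p * V(k+1, i) + (1-p) * V(k+1, i+1)]; then take max(V_cont, immediate exercise) for American.
  V(2,0) = exp(-r*dt) * [p*83.417324 + (1-p)*29.379501] = 54.347400; exercise = 53.650342; V(2,0) = max -> 54.347400
  V(2,1) = exp(-r*dt) * [p*29.379501 + (1-p)*0.000000] = 13.717761; exercise = 9.590000; V(2,1) = max -> 13.717761
  V(2,2) = exp(-r*dt) * [p*0.000000 + (1-p)*0.000000] = 0.000000; exercise = 0.000000; V(2,2) = max -> 0.000000
  V(1,0) = exp(-r*dt) * [p*54.347400 + (1-p)*13.717761] = 32.565487; exercise = 29.379501; V(1,0) = max -> 32.565487
  V(1,1) = exp(-r*dt) * [p*13.717761 + (1-p)*0.000000] = 6.405043; exercise = 0.000000; V(1,1) = max -> 6.405043
  V(0,0) = exp(-r*dt) * [p*32.565487 + (1-p)*6.405043] = 18.562388; exercise = 9.590000; V(0,0) = max -> 18.562388

Answer: Price = V(0,0) = 18.5624


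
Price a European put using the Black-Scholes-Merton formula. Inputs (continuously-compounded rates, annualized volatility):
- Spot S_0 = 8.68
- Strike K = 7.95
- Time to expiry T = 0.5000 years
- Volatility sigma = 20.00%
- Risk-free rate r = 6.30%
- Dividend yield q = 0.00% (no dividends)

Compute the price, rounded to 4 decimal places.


Answer: Price = 0.1284

Derivation:
d1 = (ln(S/K) + (r - q + 0.5*sigma^2) * T) / (sigma * sqrt(T)) = 0.91463979
d2 = d1 - sigma * sqrt(T) = 0.77321844
exp(-rT) = 0.96899096; exp(-qT) = 1.00000000
P = K * exp(-rT) * N(-d2) - S_0 * exp(-qT) * N(-d1)
N(-d1) = 0.18019038; N(-d2) = 0.21969656
P = 7.9500 * 0.96899096 * 0.21969656 - 8.6800 * 1.00000000 * 0.18019038 = 0.1284


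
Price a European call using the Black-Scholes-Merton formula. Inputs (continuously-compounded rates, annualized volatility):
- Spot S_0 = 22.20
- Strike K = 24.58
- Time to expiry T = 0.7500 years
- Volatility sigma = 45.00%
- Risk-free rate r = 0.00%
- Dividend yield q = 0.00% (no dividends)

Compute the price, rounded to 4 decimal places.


Answer: Price = 2.5446

Derivation:
d1 = (ln(S/K) + (r - q + 0.5*sigma^2) * T) / (sigma * sqrt(T)) = -0.06646794
d2 = d1 - sigma * sqrt(T) = -0.45617937
exp(-rT) = 1.00000000; exp(-qT) = 1.00000000
C = S_0 * exp(-qT) * N(d1) - K * exp(-rT) * N(d2)
N(d1) = 0.47350264; N(d2) = 0.32413050
C = 22.2000 * 1.00000000 * 0.47350264 - 24.5800 * 1.00000000 * 0.32413050 = 2.5446


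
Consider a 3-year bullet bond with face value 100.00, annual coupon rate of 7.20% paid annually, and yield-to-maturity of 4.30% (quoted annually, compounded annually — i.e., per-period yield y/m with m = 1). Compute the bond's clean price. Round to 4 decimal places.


Answer: Price = 108.0022

Derivation:
Coupon per period c = face * coupon_rate / m = 7.200000
Periods per year m = 1; per-period yield y/m = 0.043000
Number of cashflows N = 3
Cashflows (t years, CF_t, discount factor 1/(1+y/m)^(m*t), PV):
  t = 1.0000: CF_t = 7.200000, DF = 0.958773, PV = 6.903164
  t = 2.0000: CF_t = 7.200000, DF = 0.919245, PV = 6.618566
  t = 3.0000: CF_t = 107.200000, DF = 0.881347, PV = 94.480430
Price P = sum_t PV_t = 108.002159


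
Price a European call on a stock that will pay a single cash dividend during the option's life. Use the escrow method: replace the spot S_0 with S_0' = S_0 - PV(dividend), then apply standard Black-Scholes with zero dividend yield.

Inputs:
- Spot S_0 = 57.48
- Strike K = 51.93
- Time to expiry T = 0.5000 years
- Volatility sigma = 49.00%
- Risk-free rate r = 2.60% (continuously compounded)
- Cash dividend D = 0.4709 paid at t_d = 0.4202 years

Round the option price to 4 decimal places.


PV(D) = D * exp(-r * t_d) = 0.4709 * 0.98913426 = 0.46578332
S_0' = S_0 - PV(D) = 57.4800 - 0.46578332 = 57.01421668
d1 = (ln(S_0'/K) + (r + sigma^2/2)*T) / (sigma*sqrt(T)) = 0.48033906
d2 = d1 - sigma*sqrt(T) = 0.13385674
exp(-rT) = 0.98708414
N(d1) = 0.68450684; N(d2) = 0.55324207
C = S_0' * N(d1) - K * exp(-rT) * N(d2) = 57.01421668 * 0.68450684 - 51.9300 * 0.98708414 * 0.55324207 = 10.6678

Answer: Price = 10.6678


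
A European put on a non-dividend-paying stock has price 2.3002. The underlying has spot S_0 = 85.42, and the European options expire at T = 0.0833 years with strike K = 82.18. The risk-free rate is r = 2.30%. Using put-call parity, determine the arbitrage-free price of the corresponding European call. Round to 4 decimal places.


Answer: Call price = 5.6975

Derivation:
Put-call parity: C - P = S_0 * exp(-qT) - K * exp(-rT).
S_0 * exp(-qT) = 85.4200 * 1.00000000 = 85.42000000
K * exp(-rT) = 82.1800 * 0.99808593 = 82.02270207
C = P + S*exp(-qT) - K*exp(-rT)
C = 2.3002 + 85.42000000 - 82.02270207 = 5.6975


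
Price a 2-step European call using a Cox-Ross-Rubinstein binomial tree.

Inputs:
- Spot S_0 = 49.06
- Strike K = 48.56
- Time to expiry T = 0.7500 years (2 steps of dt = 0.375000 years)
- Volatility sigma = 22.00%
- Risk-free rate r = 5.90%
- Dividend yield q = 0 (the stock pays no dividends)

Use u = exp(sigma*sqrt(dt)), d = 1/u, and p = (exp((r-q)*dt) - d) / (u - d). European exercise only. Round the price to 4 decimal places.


dt = T/N = 0.375000
u = exp(sigma*sqrt(dt)) = 1.144219; d = 1/u = 0.873959
p = (exp((r-q)*dt) - d) / (u - d) = 0.549148
Discount per step: exp(-r*dt) = 0.978118
Stock lattice S(k, i) with i counting down-moves:
  k=0: S(0,0) = 49.0600
  k=1: S(1,0) = 56.1354; S(1,1) = 42.8764
  k=2: S(2,0) = 64.2311; S(2,1) = 49.0600; S(2,2) = 37.4722
Terminal payoffs V(N, i) = max(S_T - K, 0):
  V(2,0) = 15.671125; V(2,1) = 0.500000; V(2,2) = 0.000000
Backward induction: V(k, i) = exp(-r*dt) * [p * V(k+1, i) + (1-p) * V(k+1, i+1)].
  V(1,0) = exp(-r*dt) * [p*15.671125 + (1-p)*0.500000] = 8.637955
  V(1,1) = exp(-r*dt) * [p*0.500000 + (1-p)*0.000000] = 0.268566
  V(0,0) = exp(-r*dt) * [p*8.637955 + (1-p)*0.268566] = 4.758155

Answer: Price = V(0,0) = 4.7582


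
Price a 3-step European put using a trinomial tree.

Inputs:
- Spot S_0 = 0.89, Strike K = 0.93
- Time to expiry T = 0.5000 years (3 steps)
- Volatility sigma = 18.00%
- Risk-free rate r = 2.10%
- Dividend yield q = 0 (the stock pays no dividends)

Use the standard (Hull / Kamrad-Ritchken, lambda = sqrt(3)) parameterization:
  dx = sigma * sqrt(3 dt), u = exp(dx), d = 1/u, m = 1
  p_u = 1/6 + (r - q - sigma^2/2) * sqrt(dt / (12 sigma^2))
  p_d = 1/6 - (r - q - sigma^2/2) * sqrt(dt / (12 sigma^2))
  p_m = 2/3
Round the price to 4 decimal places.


Answer: Price = V(0,0) = 0.0638

Derivation:
dt = T/N = 0.166667; dx = sigma*sqrt(3*dt) = 0.127279
u = exp(dx) = 1.135734; d = 1/u = 0.880488
p_u = 0.169809, p_m = 0.666667, p_d = 0.163524
Discount per step: exp(-r*dt) = 0.996506
Stock lattice S(k, j) with j the centered position index:
  k=0: S(0,+0) = 0.8900
  k=1: S(1,-1) = 0.7836; S(1,+0) = 0.8900; S(1,+1) = 1.0108
  k=2: S(2,-2) = 0.6900; S(2,-1) = 0.7836; S(2,+0) = 0.8900; S(2,+1) = 1.0108; S(2,+2) = 1.1480
  k=3: S(3,-3) = 0.6075; S(3,-2) = 0.6900; S(3,-1) = 0.7836; S(3,+0) = 0.8900; S(3,+1) = 1.0108; S(3,+2) = 1.1480; S(3,+3) = 1.3038
Terminal payoffs V(N, j) = max(K - S_T, 0):
  V(3,-3) = 0.322481; V(3,-2) = 0.240020; V(3,-1) = 0.146366; V(3,+0) = 0.040000; V(3,+1) = 0.000000; V(3,+2) = 0.000000; V(3,+3) = 0.000000
Backward induction: V(k, j) = exp(-r*dt) * [p_u * V(k+1, j+1) + p_m * V(k+1, j) + p_d * V(k+1, j-1)]
  V(2,-2) = exp(-r*dt) * [p_u*0.146366 + p_m*0.240020 + p_d*0.322481] = 0.236771
  V(2,-1) = exp(-r*dt) * [p_u*0.040000 + p_m*0.146366 + p_d*0.240020] = 0.143117
  V(2,+0) = exp(-r*dt) * [p_u*0.000000 + p_m*0.040000 + p_d*0.146366] = 0.050424
  V(2,+1) = exp(-r*dt) * [p_u*0.000000 + p_m*0.000000 + p_d*0.040000] = 0.006518
  V(2,+2) = exp(-r*dt) * [p_u*0.000000 + p_m*0.000000 + p_d*0.000000] = 0.000000
  V(1,-1) = exp(-r*dt) * [p_u*0.050424 + p_m*0.143117 + p_d*0.236771] = 0.142193
  V(1,+0) = exp(-r*dt) * [p_u*0.006518 + p_m*0.050424 + p_d*0.143117] = 0.057923
  V(1,+1) = exp(-r*dt) * [p_u*0.000000 + p_m*0.006518 + p_d*0.050424] = 0.012547
  V(0,+0) = exp(-r*dt) * [p_u*0.012547 + p_m*0.057923 + p_d*0.142193] = 0.063774


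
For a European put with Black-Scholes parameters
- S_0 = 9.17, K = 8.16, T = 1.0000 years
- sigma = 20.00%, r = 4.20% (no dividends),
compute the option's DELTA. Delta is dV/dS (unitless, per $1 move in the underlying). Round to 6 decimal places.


Answer: Delta = -0.185804

Derivation:
d1 = 0.8934655865; d2 = 0.6934655865
phi(d1) = 0.2676489861; exp(-qT) = 1.0000000000; exp(-rT) = 0.9588697806
N(-d1) = 0.1858039467
Delta = -exp(-qT) * N(-d1) = -1.0000000000 * 0.1858039467 = -0.185804


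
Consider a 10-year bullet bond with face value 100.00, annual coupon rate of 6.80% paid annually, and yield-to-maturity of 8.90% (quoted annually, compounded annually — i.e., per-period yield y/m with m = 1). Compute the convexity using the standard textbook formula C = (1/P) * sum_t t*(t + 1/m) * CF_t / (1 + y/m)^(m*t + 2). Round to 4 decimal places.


Answer: Convexity = 61.0573

Derivation:
Coupon per period c = face * coupon_rate / m = 6.800000
Periods per year m = 1; per-period yield y/m = 0.089000
Number of cashflows N = 10
Cashflows (t years, CF_t, discount factor 1/(1+y/m)^(m*t), PV):
  t = 1.0000: CF_t = 6.800000, DF = 0.918274, PV = 6.244261
  t = 2.0000: CF_t = 6.800000, DF = 0.843226, PV = 5.733940
  t = 3.0000: CF_t = 6.800000, DF = 0.774313, PV = 5.265326
  t = 4.0000: CF_t = 6.800000, DF = 0.711031, PV = 4.835010
  t = 5.0000: CF_t = 6.800000, DF = 0.652921, PV = 4.439862
  t = 6.0000: CF_t = 6.800000, DF = 0.599560, PV = 4.077009
  t = 7.0000: CF_t = 6.800000, DF = 0.550560, PV = 3.743810
  t = 8.0000: CF_t = 6.800000, DF = 0.505565, PV = 3.437842
  t = 9.0000: CF_t = 6.800000, DF = 0.464247, PV = 3.156879
  t = 10.0000: CF_t = 106.800000, DF = 0.426306, PV = 45.529455
Price P = sum_t PV_t = 86.463394
Convexity numerator sum_t t*(t + 1/m) * CF_t / (1+y/m)^(m*t + 2):
  t = 1.0000: term = 10.530652
  t = 2.0000: term = 29.010061
  t = 3.0000: term = 53.278349
  t = 4.0000: term = 81.540173
  t = 5.0000: term = 112.314288
  t = 6.0000: term = 144.389351
  t = 7.0000: term = 176.785248
  t = 8.0000: term = 208.719301
  t = 9.0000: term = 239.576792
  t = 10.0000: term = 4223.080702
Convexity = (1/P) * sum = 5279.224918 / 86.463394 = 61.057341


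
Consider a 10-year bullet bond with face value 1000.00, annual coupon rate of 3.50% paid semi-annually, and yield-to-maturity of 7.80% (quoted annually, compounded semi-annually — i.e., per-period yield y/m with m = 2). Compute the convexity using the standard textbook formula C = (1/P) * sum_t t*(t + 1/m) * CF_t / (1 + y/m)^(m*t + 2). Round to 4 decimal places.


Answer: Convexity = 74.1710

Derivation:
Coupon per period c = face * coupon_rate / m = 17.500000
Periods per year m = 2; per-period yield y/m = 0.039000
Number of cashflows N = 20
Cashflows (t years, CF_t, discount factor 1/(1+y/m)^(m*t), PV):
  t = 0.5000: CF_t = 17.500000, DF = 0.962464, PV = 16.843118
  t = 1.0000: CF_t = 17.500000, DF = 0.926337, PV = 16.210894
  t = 1.5000: CF_t = 17.500000, DF = 0.891566, PV = 15.602400
  t = 2.0000: CF_t = 17.500000, DF = 0.858100, PV = 15.016747
  t = 2.5000: CF_t = 17.500000, DF = 0.825890, PV = 14.453077
  t = 3.0000: CF_t = 17.500000, DF = 0.794889, PV = 13.910565
  t = 3.5000: CF_t = 17.500000, DF = 0.765052, PV = 13.388417
  t = 4.0000: CF_t = 17.500000, DF = 0.736335, PV = 12.885868
  t = 4.5000: CF_t = 17.500000, DF = 0.708696, PV = 12.402183
  t = 5.0000: CF_t = 17.500000, DF = 0.682094, PV = 11.936653
  t = 5.5000: CF_t = 17.500000, DF = 0.656491, PV = 11.488598
  t = 6.0000: CF_t = 17.500000, DF = 0.631849, PV = 11.057361
  t = 6.5000: CF_t = 17.500000, DF = 0.608132, PV = 10.642311
  t = 7.0000: CF_t = 17.500000, DF = 0.585305, PV = 10.242840
  t = 7.5000: CF_t = 17.500000, DF = 0.563335, PV = 9.858364
  t = 8.0000: CF_t = 17.500000, DF = 0.542190, PV = 9.488319
  t = 8.5000: CF_t = 17.500000, DF = 0.521838, PV = 9.132165
  t = 9.0000: CF_t = 17.500000, DF = 0.502250, PV = 8.789379
  t = 9.5000: CF_t = 17.500000, DF = 0.483398, PV = 8.459460
  t = 10.0000: CF_t = 1017.500000, DF = 0.465253, PV = 473.394782
Price P = sum_t PV_t = 705.203498
Convexity numerator sum_t t*(t + 1/m) * CF_t / (1+y/m)^(m*t + 2):
  t = 0.5000: term = 7.801200
  t = 1.0000: term = 22.525120
  t = 1.5000: term = 43.359230
  t = 2.0000: term = 69.552824
  t = 2.5000: term = 100.413124
  t = 3.0000: term = 135.301611
  t = 3.5000: term = 173.630556
  t = 4.0000: term = 214.859756
  t = 4.5000: term = 258.493450
  t = 5.0000: term = 304.077420
  t = 5.5000: term = 351.196250
  t = 6.0000: term = 399.470755
  t = 6.5000: term = 448.555547
  t = 7.0000: term = 498.136759
  t = 7.5000: term = 547.929888
  t = 8.0000: term = 597.677773
  t = 8.5000: term = 647.148696
  t = 9.0000: term = 696.134588
  t = 9.5000: term = 744.449350
  t = 10.0000: term = 46044.914483
Convexity = (1/P) * sum = 52305.628381 / 705.203498 = 74.170971


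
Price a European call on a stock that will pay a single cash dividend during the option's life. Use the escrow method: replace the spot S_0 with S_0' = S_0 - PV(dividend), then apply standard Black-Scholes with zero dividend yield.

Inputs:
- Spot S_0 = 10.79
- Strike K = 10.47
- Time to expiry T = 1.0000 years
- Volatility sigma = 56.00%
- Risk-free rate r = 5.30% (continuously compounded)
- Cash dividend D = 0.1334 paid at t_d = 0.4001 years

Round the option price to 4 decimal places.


PV(D) = D * exp(-r * t_d) = 0.1334 * 0.97901795 = 0.13060099
S_0' = S_0 - PV(D) = 10.7900 - 0.13060099 = 10.65939901
d1 = (ln(S_0'/K) + (r + sigma^2/2)*T) / (sigma*sqrt(T)) = 0.40665717
d2 = d1 - sigma*sqrt(T) = -0.15334283
exp(-rT) = 0.94838001
N(d1) = 0.65787010; N(d2) = 0.43906396
C = S_0' * N(d1) - K * exp(-rT) * N(d2) = 10.65939901 * 0.65787010 - 10.4700 * 0.94838001 * 0.43906396 = 2.6528

Answer: Price = 2.6528


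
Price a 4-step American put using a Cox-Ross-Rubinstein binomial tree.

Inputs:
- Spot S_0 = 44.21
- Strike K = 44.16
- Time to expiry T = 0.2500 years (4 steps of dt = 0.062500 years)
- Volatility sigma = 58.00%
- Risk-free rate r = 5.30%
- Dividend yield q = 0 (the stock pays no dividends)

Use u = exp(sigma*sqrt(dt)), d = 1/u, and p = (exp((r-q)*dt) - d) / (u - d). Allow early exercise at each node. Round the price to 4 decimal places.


dt = T/N = 0.062500
u = exp(sigma*sqrt(dt)) = 1.156040; d = 1/u = 0.865022
p = (exp((r-q)*dt) - d) / (u - d) = 0.475215
Discount per step: exp(-r*dt) = 0.996693
Stock lattice S(k, i) with i counting down-moves:
  k=0: S(0,0) = 44.2100
  k=1: S(1,0) = 51.1085; S(1,1) = 38.2426
  k=2: S(2,0) = 59.0835; S(2,1) = 44.2100; S(2,2) = 33.0807
  k=3: S(3,0) = 68.3028; S(3,1) = 51.1085; S(3,2) = 38.2426; S(3,3) = 28.6156
  k=4: S(4,0) = 78.9608; S(4,1) = 59.0835; S(4,2) = 44.2100; S(4,3) = 33.0807; S(4,4) = 24.7531
Terminal payoffs V(N, i) = max(K - S_T, 0):
  V(4,0) = 0.000000; V(4,1) = 0.000000; V(4,2) = 0.000000; V(4,3) = 11.079268; V(4,4) = 19.406893
Backward induction: V(k, i) = exp(-r*dt) * [p * V(k+1, i) + (1-p) * V(k+1, i+1)]; then take max(V_cont, immediate exercise) for American.
  V(3,0) = exp(-r*dt) * [p*0.000000 + (1-p)*0.000000] = 0.000000; exercise = 0.000000; V(3,0) = max -> 0.000000
  V(3,1) = exp(-r*dt) * [p*0.000000 + (1-p)*0.000000] = 0.000000; exercise = 0.000000; V(3,1) = max -> 0.000000
  V(3,2) = exp(-r*dt) * [p*0.000000 + (1-p)*11.079268] = 5.795009; exercise = 5.917364; V(3,2) = max -> 5.917364
  V(3,3) = exp(-r*dt) * [p*11.079268 + (1-p)*19.406893] = 15.398391; exercise = 15.544429; V(3,3) = max -> 15.544429
  V(2,0) = exp(-r*dt) * [p*0.000000 + (1-p)*0.000000] = 0.000000; exercise = 0.000000; V(2,0) = max -> 0.000000
  V(2,1) = exp(-r*dt) * [p*0.000000 + (1-p)*5.917364] = 3.095076; exercise = 0.000000; V(2,1) = max -> 3.095076
  V(2,2) = exp(-r*dt) * [p*5.917364 + (1-p)*15.544429] = 10.933230; exercise = 11.079268; V(2,2) = max -> 11.079268
  V(1,0) = exp(-r*dt) * [p*0.000000 + (1-p)*3.095076] = 1.618879; exercise = 0.000000; V(1,0) = max -> 1.618879
  V(1,1) = exp(-r*dt) * [p*3.095076 + (1-p)*11.079268] = 7.260970; exercise = 5.917364; V(1,1) = max -> 7.260970
  V(0,0) = exp(-r*dt) * [p*1.618879 + (1-p)*7.260970] = 4.564620; exercise = 0.000000; V(0,0) = max -> 4.564620

Answer: Price = V(0,0) = 4.5646


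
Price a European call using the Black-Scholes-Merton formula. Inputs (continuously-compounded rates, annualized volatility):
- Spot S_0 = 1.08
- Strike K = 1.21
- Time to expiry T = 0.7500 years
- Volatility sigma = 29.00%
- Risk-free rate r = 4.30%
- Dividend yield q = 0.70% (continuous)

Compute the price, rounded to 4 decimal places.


Answer: Price = 0.0702

Derivation:
d1 = (ln(S/K) + (r - q + 0.5*sigma^2) * T) / (sigma * sqrt(T)) = -0.21947998
d2 = d1 - sigma * sqrt(T) = -0.47062734
exp(-rT) = 0.96826449; exp(-qT) = 0.99476376
C = S_0 * exp(-qT) * N(d1) - K * exp(-rT) * N(d2)
N(d1) = 0.41313809; N(d2) = 0.31895344
C = 1.0800 * 0.99476376 * 0.41313809 - 1.2100 * 0.96826449 * 0.31895344 = 0.0702


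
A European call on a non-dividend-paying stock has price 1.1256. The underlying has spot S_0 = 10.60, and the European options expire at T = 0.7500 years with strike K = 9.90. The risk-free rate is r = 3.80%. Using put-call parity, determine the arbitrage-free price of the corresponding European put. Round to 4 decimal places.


Put-call parity: C - P = S_0 * exp(-qT) - K * exp(-rT).
S_0 * exp(-qT) = 10.6000 * 1.00000000 = 10.60000000
K * exp(-rT) = 9.9000 * 0.97190229 = 9.62183271
P = C - S*exp(-qT) + K*exp(-rT)
P = 1.1256 - 10.60000000 + 9.62183271 = 0.1474

Answer: Put price = 0.1474


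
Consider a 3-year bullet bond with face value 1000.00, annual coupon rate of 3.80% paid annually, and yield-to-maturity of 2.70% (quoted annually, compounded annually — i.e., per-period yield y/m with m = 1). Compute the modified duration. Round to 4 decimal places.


Answer: Modified duration = 2.8172

Derivation:
Coupon per period c = face * coupon_rate / m = 38.000000
Periods per year m = 1; per-period yield y/m = 0.027000
Number of cashflows N = 3
Cashflows (t years, CF_t, discount factor 1/(1+y/m)^(m*t), PV):
  t = 1.0000: CF_t = 38.000000, DF = 0.973710, PV = 37.000974
  t = 2.0000: CF_t = 38.000000, DF = 0.948111, PV = 36.028212
  t = 3.0000: CF_t = 1038.000000, DF = 0.923185, PV = 958.265875
Price P = sum_t PV_t = 1031.295061
First compute Macaulay numerator sum_t t * PV_t:
  t * PV_t at t = 1.0000: 37.000974
  t * PV_t at t = 2.0000: 72.056424
  t * PV_t at t = 3.0000: 2874.797625
Macaulay duration D = 2983.855023 / 1031.295061 = 2.893309
Modified duration = D / (1 + y/m) = 2.893309 / (1 + 0.027000) = 2.817243


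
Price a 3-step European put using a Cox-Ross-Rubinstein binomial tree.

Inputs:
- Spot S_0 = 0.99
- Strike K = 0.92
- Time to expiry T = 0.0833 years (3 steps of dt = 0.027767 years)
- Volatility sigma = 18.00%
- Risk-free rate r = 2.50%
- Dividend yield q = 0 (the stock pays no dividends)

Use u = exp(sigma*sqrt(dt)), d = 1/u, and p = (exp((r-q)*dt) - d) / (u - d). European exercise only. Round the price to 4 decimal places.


dt = T/N = 0.027767
u = exp(sigma*sqrt(dt)) = 1.030448; d = 1/u = 0.970451
p = (exp((r-q)*dt) - d) / (u - d) = 0.504076
Discount per step: exp(-r*dt) = 0.999306
Stock lattice S(k, i) with i counting down-moves:
  k=0: S(0,0) = 0.9900
  k=1: S(1,0) = 1.0201; S(1,1) = 0.9607
  k=2: S(2,0) = 1.0512; S(2,1) = 0.9900; S(2,2) = 0.9324
  k=3: S(3,0) = 1.0832; S(3,1) = 1.0201; S(3,2) = 0.9607; S(3,3) = 0.9048
Terminal payoffs V(N, i) = max(K - S_T, 0):
  V(3,0) = 0.000000; V(3,1) = 0.000000; V(3,2) = 0.000000; V(3,3) = 0.015192
Backward induction: V(k, i) = exp(-r*dt) * [p * V(k+1, i) + (1-p) * V(k+1, i+1)].
  V(2,0) = exp(-r*dt) * [p*0.000000 + (1-p)*0.000000] = 0.000000
  V(2,1) = exp(-r*dt) * [p*0.000000 + (1-p)*0.000000] = 0.000000
  V(2,2) = exp(-r*dt) * [p*0.000000 + (1-p)*0.015192] = 0.007529
  V(1,0) = exp(-r*dt) * [p*0.000000 + (1-p)*0.000000] = 0.000000
  V(1,1) = exp(-r*dt) * [p*0.000000 + (1-p)*0.007529] = 0.003731
  V(0,0) = exp(-r*dt) * [p*0.000000 + (1-p)*0.003731] = 0.001849

Answer: Price = V(0,0) = 0.0018
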